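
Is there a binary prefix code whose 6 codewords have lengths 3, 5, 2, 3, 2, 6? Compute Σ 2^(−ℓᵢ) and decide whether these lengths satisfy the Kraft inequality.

0.796875; yes

With common denominator 2^6 = 64: Σ 2^(−ℓᵢ) = 8/64 + 2/64 + 16/64 + 8/64 + 16/64 + 1/64 = 51/64 = 0.796875.
Kraft's inequality requires Σ ≤ 1; here Σ = 0.796875 ≤ 1, so such a prefix code exists.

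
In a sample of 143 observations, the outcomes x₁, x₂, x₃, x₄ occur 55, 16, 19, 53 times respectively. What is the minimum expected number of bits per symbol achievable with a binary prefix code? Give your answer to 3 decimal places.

Probabilities are the counts divided by 143.
Repeatedly combine the two least-probable nodes; the expected code length is the sum of the merged weights.
merge 16/143 + 19/143 → 35/143
merge 35/143 + 53/143 → 8/13
merge 5/13 + 8/13 → 1
L = 35/143 + 8/13 + 1 = 266/143 ≈ 1.860 bits/symbol.

1.860 bits/symbol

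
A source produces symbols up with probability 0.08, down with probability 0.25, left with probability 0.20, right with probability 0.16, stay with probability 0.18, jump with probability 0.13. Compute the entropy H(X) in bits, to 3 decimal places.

H = −Σ pᵢ log₂ pᵢ.
−0.08·log₂(0.08) = 0.2915
−0.25·log₂(0.25) = 0.5000
−0.20·log₂(0.20) = 0.4644
−0.16·log₂(0.16) = 0.4230
−0.18·log₂(0.18) = 0.4453
−0.13·log₂(0.13) = 0.3826
Sum ≈ 2.5069 → 2.507 bits.

2.507 bits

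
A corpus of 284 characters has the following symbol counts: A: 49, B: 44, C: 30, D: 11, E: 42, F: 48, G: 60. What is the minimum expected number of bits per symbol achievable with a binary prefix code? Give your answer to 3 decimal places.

2.761 bits/symbol

Probabilities are the counts divided by 284.
Repeatedly combine the two least-probable nodes; the expected code length is the sum of the merged weights.
merge 11/284 + 15/142 → 41/284
merge 41/284 + 21/142 → 83/284
merge 11/71 + 12/71 → 23/71
merge 49/284 + 15/71 → 109/284
merge 83/284 + 23/71 → 175/284
merge 109/284 + 175/284 → 1
L = 41/284 + 83/284 + 23/71 + 109/284 + 175/284 + 1 = 196/71 ≈ 2.761 bits/symbol.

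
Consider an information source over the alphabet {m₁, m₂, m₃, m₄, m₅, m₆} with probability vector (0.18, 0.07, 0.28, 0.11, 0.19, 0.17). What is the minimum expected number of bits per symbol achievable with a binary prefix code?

Repeatedly combine the two least-probable nodes; the expected code length is the sum of the merged weights.
merge 7/100 + 11/100 → 9/50
merge 17/100 + 9/50 → 7/20
merge 9/50 + 19/100 → 37/100
merge 7/25 + 7/20 → 63/100
merge 37/100 + 63/100 → 1
L = 9/50 + 7/20 + 37/100 + 63/100 + 1 = 253/100 = 2.53 bits/symbol.

2.53 bits/symbol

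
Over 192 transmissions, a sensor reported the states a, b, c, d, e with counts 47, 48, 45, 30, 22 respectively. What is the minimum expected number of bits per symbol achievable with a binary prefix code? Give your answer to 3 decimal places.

2.271 bits/symbol

Probabilities are the counts divided by 192.
Repeatedly combine the two least-probable nodes; the expected code length is the sum of the merged weights.
merge 11/96 + 5/32 → 13/48
merge 15/64 + 47/192 → 23/48
merge 1/4 + 13/48 → 25/48
merge 23/48 + 25/48 → 1
L = 13/48 + 23/48 + 25/48 + 1 = 109/48 ≈ 2.271 bits/symbol.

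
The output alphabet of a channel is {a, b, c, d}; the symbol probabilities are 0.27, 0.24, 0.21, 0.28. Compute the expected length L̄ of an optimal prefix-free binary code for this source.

Repeatedly combine the two least-probable nodes; the expected code length is the sum of the merged weights.
merge 21/100 + 6/25 → 9/20
merge 27/100 + 7/25 → 11/20
merge 9/20 + 11/20 → 1
L = 9/20 + 11/20 + 1 = 2 bits/symbol.

2 bits/symbol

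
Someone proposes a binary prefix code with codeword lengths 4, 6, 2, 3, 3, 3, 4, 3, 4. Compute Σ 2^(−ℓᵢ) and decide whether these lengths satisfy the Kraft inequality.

With common denominator 2^6 = 64: Σ 2^(−ℓᵢ) = 4/64 + 1/64 + 16/64 + 8/64 + 8/64 + 8/64 + 4/64 + 8/64 + 4/64 = 61/64 = 0.953125.
Kraft's inequality requires Σ ≤ 1; here Σ = 0.953125 ≤ 1, so such a prefix code exists.

0.953125; yes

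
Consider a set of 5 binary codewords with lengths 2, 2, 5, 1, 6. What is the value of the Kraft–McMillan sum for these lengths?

With common denominator 2^6 = 64: Σ 2^(−ℓᵢ) = 16/64 + 16/64 + 2/64 + 32/64 + 1/64 = 67/64 = 1.046875.

1.046875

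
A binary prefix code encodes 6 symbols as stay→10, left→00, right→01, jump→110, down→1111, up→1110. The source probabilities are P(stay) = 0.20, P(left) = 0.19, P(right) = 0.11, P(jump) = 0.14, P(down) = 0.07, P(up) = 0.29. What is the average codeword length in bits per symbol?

L̄ = Σ pᵢ·ℓᵢ = 0.20·2 + 0.19·2 + 0.11·2 + 0.14·3 + 0.07·4 + 0.29·4 = 2.86 bits/symbol.

2.86 bits/symbol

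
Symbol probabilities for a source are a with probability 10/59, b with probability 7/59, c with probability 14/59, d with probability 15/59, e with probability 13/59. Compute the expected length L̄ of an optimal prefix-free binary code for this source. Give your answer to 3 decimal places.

Repeatedly combine the two least-probable nodes; the expected code length is the sum of the merged weights.
merge 7/59 + 10/59 → 17/59
merge 13/59 + 14/59 → 27/59
merge 15/59 + 17/59 → 32/59
merge 27/59 + 32/59 → 1
L = 17/59 + 27/59 + 32/59 + 1 = 135/59 ≈ 2.288 bits/symbol.

2.288 bits/symbol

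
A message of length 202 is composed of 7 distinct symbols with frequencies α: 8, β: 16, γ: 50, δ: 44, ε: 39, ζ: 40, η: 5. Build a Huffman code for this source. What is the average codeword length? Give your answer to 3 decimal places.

Probabilities are the counts divided by 202.
Repeatedly combine the two least-probable nodes; the expected code length is the sum of the merged weights.
merge 5/202 + 4/101 → 13/202
merge 13/202 + 8/101 → 29/202
merge 29/202 + 39/202 → 34/101
merge 20/101 + 22/101 → 42/101
merge 25/101 + 34/101 → 59/101
merge 42/101 + 59/101 → 1
L = 13/202 + 29/202 + 34/101 + 42/101 + 59/101 + 1 = 257/101 ≈ 2.545 bits/symbol.

2.545 bits/symbol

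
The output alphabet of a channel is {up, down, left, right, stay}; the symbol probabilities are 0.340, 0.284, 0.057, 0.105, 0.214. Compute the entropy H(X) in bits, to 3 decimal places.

2.098 bits

H = −Σ pᵢ log₂ pᵢ.
−0.340·log₂(0.340) = 0.5292
−0.284·log₂(0.284) = 0.5158
−0.057·log₂(0.057) = 0.2356
−0.105·log₂(0.105) = 0.3414
−0.214·log₂(0.214) = 0.4760
Sum ≈ 2.0979 → 2.098 bits.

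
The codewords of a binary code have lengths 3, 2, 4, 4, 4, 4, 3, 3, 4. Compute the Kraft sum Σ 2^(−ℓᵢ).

With common denominator 2^4 = 16: Σ 2^(−ℓᵢ) = 2/16 + 4/16 + 1/16 + 1/16 + 1/16 + 1/16 + 2/16 + 2/16 + 1/16 = 15/16 = 0.9375.

0.9375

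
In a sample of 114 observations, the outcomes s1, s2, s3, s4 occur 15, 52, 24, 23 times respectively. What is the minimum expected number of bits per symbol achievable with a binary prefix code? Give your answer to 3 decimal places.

1.877 bits/symbol

Probabilities are the counts divided by 114.
Repeatedly combine the two least-probable nodes; the expected code length is the sum of the merged weights.
merge 5/38 + 23/114 → 1/3
merge 4/19 + 1/3 → 31/57
merge 26/57 + 31/57 → 1
L = 1/3 + 31/57 + 1 = 107/57 ≈ 1.877 bits/symbol.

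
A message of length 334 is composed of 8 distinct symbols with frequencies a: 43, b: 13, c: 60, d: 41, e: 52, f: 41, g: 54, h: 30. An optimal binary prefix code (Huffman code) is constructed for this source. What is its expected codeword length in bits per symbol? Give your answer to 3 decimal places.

Probabilities are the counts divided by 334.
Repeatedly combine the two least-probable nodes; the expected code length is the sum of the merged weights.
merge 13/334 + 15/167 → 43/334
merge 41/334 + 41/334 → 41/167
merge 43/334 + 43/334 → 43/167
merge 26/167 + 27/167 → 53/167
merge 30/167 + 41/167 → 71/167
merge 43/167 + 53/167 → 96/167
merge 71/167 + 96/167 → 1
L = 43/334 + 41/167 + 43/167 + 53/167 + 71/167 + 96/167 + 1 = 985/334 ≈ 2.949 bits/symbol.

2.949 bits/symbol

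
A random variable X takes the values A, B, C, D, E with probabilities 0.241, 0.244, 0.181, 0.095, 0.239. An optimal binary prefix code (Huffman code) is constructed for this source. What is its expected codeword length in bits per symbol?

Repeatedly combine the two least-probable nodes; the expected code length is the sum of the merged weights.
merge 19/200 + 181/1000 → 69/250
merge 239/1000 + 241/1000 → 12/25
merge 61/250 + 69/250 → 13/25
merge 12/25 + 13/25 → 1
L = 69/250 + 12/25 + 13/25 + 1 = 569/250 = 2.276 bits/symbol.

2.276 bits/symbol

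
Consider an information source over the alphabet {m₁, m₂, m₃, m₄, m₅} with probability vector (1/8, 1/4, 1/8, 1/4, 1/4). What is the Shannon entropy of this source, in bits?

2.25 bits

Each probability is a power of 1/2, so log₂(1/p) is an integer.
H = Σ p·log₂(1/p) = 1/8·3 + 1/4·2 + 1/8·3 + 1/4·2 + 1/4·2 = 2.25 bits.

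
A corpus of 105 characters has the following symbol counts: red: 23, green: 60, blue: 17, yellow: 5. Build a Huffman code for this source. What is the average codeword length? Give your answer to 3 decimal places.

Probabilities are the counts divided by 105.
Repeatedly combine the two least-probable nodes; the expected code length is the sum of the merged weights.
merge 1/21 + 17/105 → 22/105
merge 22/105 + 23/105 → 3/7
merge 3/7 + 4/7 → 1
L = 22/105 + 3/7 + 1 = 172/105 ≈ 1.638 bits/symbol.

1.638 bits/symbol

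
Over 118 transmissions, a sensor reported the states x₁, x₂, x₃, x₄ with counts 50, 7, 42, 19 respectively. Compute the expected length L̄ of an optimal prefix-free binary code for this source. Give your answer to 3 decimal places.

1.797 bits/symbol

Probabilities are the counts divided by 118.
Repeatedly combine the two least-probable nodes; the expected code length is the sum of the merged weights.
merge 7/118 + 19/118 → 13/59
merge 13/59 + 21/59 → 34/59
merge 25/59 + 34/59 → 1
L = 13/59 + 34/59 + 1 = 106/59 ≈ 1.797 bits/symbol.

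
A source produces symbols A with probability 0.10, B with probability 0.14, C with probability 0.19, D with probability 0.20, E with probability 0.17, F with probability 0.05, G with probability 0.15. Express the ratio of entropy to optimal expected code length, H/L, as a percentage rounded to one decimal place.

98.2%

Entropy H = −Σ p log₂ p ≈ 2.7101 bits.
Huffman merges: 1/20+1/10→3/20; 7/50+3/20→29/100; 3/20+17/100→8/25; 19/100+1/5→39/100; 29/100+8/25→61/100; 39/100+61/100→1. L = 69/25 ≈ 2.7600.
Efficiency = H/L = 2.7101/2.7600 = 98.2%.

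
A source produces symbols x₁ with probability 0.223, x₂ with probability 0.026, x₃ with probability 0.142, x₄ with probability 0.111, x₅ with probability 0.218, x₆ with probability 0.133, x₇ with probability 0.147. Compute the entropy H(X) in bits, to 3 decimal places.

H = −Σ pᵢ log₂ pᵢ.
−0.223·log₂(0.223) = 0.4828
−0.026·log₂(0.026) = 0.1369
−0.142·log₂(0.142) = 0.3999
−0.111·log₂(0.111) = 0.3520
−0.218·log₂(0.218) = 0.4791
−0.133·log₂(0.133) = 0.3871
−0.147·log₂(0.147) = 0.4066
Sum ≈ 2.6444 → 2.644 bits.

2.644 bits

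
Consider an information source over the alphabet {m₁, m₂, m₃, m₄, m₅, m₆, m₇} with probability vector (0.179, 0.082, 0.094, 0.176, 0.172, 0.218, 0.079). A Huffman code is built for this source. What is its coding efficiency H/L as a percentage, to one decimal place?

97.9%

Entropy H = −Σ p log₂ p ≈ 2.7071 bits.
Huffman merges: 79/1000+41/500→161/1000; 47/500+161/1000→51/200; 43/250+22/125→87/250; 179/1000+109/500→397/1000; 51/200+87/250→603/1000; 397/1000+603/1000→1. L = 691/250 ≈ 2.7640.
Efficiency = H/L = 2.7071/2.7640 = 97.9%.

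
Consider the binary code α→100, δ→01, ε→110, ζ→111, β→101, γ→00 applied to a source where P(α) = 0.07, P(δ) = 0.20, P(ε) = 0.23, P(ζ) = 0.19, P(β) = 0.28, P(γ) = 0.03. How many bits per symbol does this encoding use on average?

L̄ = Σ pᵢ·ℓᵢ = 0.07·3 + 0.20·2 + 0.23·3 + 0.19·3 + 0.28·3 + 0.03·2 = 2.77 bits/symbol.

2.77 bits/symbol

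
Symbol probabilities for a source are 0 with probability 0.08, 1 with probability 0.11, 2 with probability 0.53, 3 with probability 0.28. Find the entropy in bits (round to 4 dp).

H = −Σ pᵢ log₂ pᵢ.
−0.08·log₂(0.08) = 0.2915
−0.11·log₂(0.11) = 0.3503
−0.53·log₂(0.53) = 0.4854
−0.28·log₂(0.28) = 0.5142
Sum ≈ 1.6415 → 1.6415 bits.

1.6415 bits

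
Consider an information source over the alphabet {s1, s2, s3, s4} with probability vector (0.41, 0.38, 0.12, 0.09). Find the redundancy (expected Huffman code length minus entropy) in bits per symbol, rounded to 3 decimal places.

0.062 bits

Entropy H = −Σ p log₂ p ≈ 1.7376 bits.
Huffman merges: 9/100+3/25→21/100; 21/100+19/50→59/100; 41/100+59/100→1. L = 9/5 ≈ 1.8000.
L − H = 1.8000 − 1.7376 = 0.062 bits.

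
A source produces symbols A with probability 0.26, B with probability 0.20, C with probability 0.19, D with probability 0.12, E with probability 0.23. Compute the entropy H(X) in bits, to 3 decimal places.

H = −Σ pᵢ log₂ pᵢ.
−0.26·log₂(0.26) = 0.5053
−0.20·log₂(0.20) = 0.4644
−0.19·log₂(0.19) = 0.4552
−0.12·log₂(0.12) = 0.3671
−0.23·log₂(0.23) = 0.4877
Sum ≈ 2.2796 → 2.280 bits.

2.280 bits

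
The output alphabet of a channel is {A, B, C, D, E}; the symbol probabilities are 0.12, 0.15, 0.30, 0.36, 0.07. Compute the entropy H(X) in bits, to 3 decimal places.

H = −Σ pᵢ log₂ pᵢ.
−0.12·log₂(0.12) = 0.3671
−0.15·log₂(0.15) = 0.4105
−0.30·log₂(0.30) = 0.5211
−0.36·log₂(0.36) = 0.5306
−0.07·log₂(0.07) = 0.2686
Sum ≈ 2.0979 → 2.098 bits.

2.098 bits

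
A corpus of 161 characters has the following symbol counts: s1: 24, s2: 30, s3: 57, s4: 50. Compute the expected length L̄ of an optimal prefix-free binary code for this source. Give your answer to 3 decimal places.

1.981 bits/symbol

Probabilities are the counts divided by 161.
Repeatedly combine the two least-probable nodes; the expected code length is the sum of the merged weights.
merge 24/161 + 30/161 → 54/161
merge 50/161 + 54/161 → 104/161
merge 57/161 + 104/161 → 1
L = 54/161 + 104/161 + 1 = 319/161 ≈ 1.981 bits/symbol.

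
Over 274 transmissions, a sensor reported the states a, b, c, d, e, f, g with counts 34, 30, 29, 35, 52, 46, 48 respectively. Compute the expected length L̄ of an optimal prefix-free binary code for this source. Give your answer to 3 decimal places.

2.810 bits/symbol

Probabilities are the counts divided by 274.
Repeatedly combine the two least-probable nodes; the expected code length is the sum of the merged weights.
merge 29/274 + 15/137 → 59/274
merge 17/137 + 35/274 → 69/274
merge 23/137 + 24/137 → 47/137
merge 26/137 + 59/274 → 111/274
merge 69/274 + 47/137 → 163/274
merge 111/274 + 163/274 → 1
L = 59/274 + 69/274 + 47/137 + 111/274 + 163/274 + 1 = 385/137 ≈ 2.810 bits/symbol.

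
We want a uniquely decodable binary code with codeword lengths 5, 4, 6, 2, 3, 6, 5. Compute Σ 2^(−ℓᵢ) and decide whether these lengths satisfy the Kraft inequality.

0.53125; yes

With common denominator 2^6 = 64: Σ 2^(−ℓᵢ) = 2/64 + 4/64 + 1/64 + 16/64 + 8/64 + 1/64 + 2/64 = 34/64 = 0.53125.
Kraft's inequality requires Σ ≤ 1; here Σ = 0.53125 ≤ 1, so such a prefix code exists.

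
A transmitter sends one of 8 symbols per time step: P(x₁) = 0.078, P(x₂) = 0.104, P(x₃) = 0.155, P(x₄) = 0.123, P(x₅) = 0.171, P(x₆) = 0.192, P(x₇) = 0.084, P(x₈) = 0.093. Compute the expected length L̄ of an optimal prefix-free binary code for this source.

2.97 bits/symbol

Repeatedly combine the two least-probable nodes; the expected code length is the sum of the merged weights.
merge 39/500 + 21/250 → 81/500
merge 93/1000 + 13/125 → 197/1000
merge 123/1000 + 31/200 → 139/500
merge 81/500 + 171/1000 → 333/1000
merge 24/125 + 197/1000 → 389/1000
merge 139/500 + 333/1000 → 611/1000
merge 389/1000 + 611/1000 → 1
L = 81/500 + 197/1000 + 139/500 + 333/1000 + 389/1000 + 611/1000 + 1 = 297/100 = 2.97 bits/symbol.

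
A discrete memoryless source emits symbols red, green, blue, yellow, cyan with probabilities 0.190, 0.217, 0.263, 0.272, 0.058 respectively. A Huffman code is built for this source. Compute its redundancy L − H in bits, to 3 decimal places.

Entropy H = −Σ p log₂ p ≈ 2.1895 bits.
Huffman merges: 29/500+19/100→31/125; 217/1000+31/125→93/200; 263/1000+34/125→107/200; 93/200+107/200→1. L = 281/125 ≈ 2.2480.
L − H = 2.2480 − 2.1895 = 0.059 bits.

0.059 bits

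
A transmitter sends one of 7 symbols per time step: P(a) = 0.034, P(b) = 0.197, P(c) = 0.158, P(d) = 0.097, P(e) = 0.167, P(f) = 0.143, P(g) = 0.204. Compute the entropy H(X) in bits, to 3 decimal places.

2.675 bits

H = −Σ pᵢ log₂ pᵢ.
−0.034·log₂(0.034) = 0.1659
−0.197·log₂(0.197) = 0.4617
−0.158·log₂(0.158) = 0.4206
−0.097·log₂(0.097) = 0.3265
−0.167·log₂(0.167) = 0.4312
−0.143·log₂(0.143) = 0.4012
−0.204·log₂(0.204) = 0.4678
Sum ≈ 2.6750 → 2.675 bits.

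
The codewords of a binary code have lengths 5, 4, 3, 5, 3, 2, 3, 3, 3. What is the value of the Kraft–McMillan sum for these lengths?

With common denominator 2^5 = 32: Σ 2^(−ℓᵢ) = 1/32 + 2/32 + 4/32 + 1/32 + 4/32 + 8/32 + 4/32 + 4/32 + 4/32 = 32/32 = 1.

1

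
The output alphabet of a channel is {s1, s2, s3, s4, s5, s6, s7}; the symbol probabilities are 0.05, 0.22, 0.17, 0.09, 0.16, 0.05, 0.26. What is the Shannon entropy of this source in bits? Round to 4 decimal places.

2.5883 bits

H = −Σ pᵢ log₂ pᵢ.
−0.05·log₂(0.05) = 0.2161
−0.22·log₂(0.22) = 0.4806
−0.17·log₂(0.17) = 0.4346
−0.09·log₂(0.09) = 0.3127
−0.16·log₂(0.16) = 0.4230
−0.05·log₂(0.05) = 0.2161
−0.26·log₂(0.26) = 0.5053
Sum ≈ 2.5883 → 2.5883 bits.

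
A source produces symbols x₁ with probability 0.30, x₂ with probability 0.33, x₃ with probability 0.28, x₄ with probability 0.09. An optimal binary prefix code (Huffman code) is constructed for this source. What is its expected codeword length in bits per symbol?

2 bits/symbol

Repeatedly combine the two least-probable nodes; the expected code length is the sum of the merged weights.
merge 9/100 + 7/25 → 37/100
merge 3/10 + 33/100 → 63/100
merge 37/100 + 63/100 → 1
L = 37/100 + 63/100 + 1 = 2 bits/symbol.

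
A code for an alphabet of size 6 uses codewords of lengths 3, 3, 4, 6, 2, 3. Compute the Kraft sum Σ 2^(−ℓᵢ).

0.703125

With common denominator 2^6 = 64: Σ 2^(−ℓᵢ) = 8/64 + 8/64 + 4/64 + 1/64 + 16/64 + 8/64 = 45/64 = 0.703125.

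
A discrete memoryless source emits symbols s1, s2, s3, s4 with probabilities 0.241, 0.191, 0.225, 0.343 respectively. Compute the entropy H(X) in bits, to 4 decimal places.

1.9646 bits

H = −Σ pᵢ log₂ pᵢ.
−0.241·log₂(0.241) = 0.4947
−0.191·log₂(0.191) = 0.4562
−0.225·log₂(0.225) = 0.4842
−0.343·log₂(0.343) = 0.5295
Sum ≈ 1.9646 → 1.9646 bits.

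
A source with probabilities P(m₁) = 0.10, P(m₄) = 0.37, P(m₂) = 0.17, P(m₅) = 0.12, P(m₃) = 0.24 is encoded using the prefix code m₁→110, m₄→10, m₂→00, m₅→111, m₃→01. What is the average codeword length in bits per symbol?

L̄ = Σ pᵢ·ℓᵢ = 0.10·3 + 0.37·2 + 0.17·2 + 0.12·3 + 0.24·2 = 2.22 bits/symbol.

2.22 bits/symbol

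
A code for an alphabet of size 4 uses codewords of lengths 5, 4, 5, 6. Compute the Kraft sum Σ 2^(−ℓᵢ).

0.140625

With common denominator 2^6 = 64: Σ 2^(−ℓᵢ) = 2/64 + 4/64 + 2/64 + 1/64 = 9/64 = 0.140625.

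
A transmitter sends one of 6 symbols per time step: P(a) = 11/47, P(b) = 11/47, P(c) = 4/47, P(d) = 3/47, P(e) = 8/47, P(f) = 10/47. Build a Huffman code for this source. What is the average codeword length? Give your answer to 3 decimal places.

2.468 bits/symbol

Repeatedly combine the two least-probable nodes; the expected code length is the sum of the merged weights.
merge 3/47 + 4/47 → 7/47
merge 7/47 + 8/47 → 15/47
merge 10/47 + 11/47 → 21/47
merge 11/47 + 15/47 → 26/47
merge 21/47 + 26/47 → 1
L = 7/47 + 15/47 + 21/47 + 26/47 + 1 = 116/47 ≈ 2.468 bits/symbol.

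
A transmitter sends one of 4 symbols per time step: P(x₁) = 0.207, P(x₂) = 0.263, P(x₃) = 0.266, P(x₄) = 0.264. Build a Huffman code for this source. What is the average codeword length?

2 bits/symbol

Repeatedly combine the two least-probable nodes; the expected code length is the sum of the merged weights.
merge 207/1000 + 263/1000 → 47/100
merge 33/125 + 133/500 → 53/100
merge 47/100 + 53/100 → 1
L = 47/100 + 53/100 + 1 = 2 bits/symbol.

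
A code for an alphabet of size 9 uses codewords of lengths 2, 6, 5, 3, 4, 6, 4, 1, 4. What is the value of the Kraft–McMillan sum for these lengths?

With common denominator 2^6 = 64: Σ 2^(−ℓᵢ) = 16/64 + 1/64 + 2/64 + 8/64 + 4/64 + 1/64 + 4/64 + 32/64 + 4/64 = 72/64 = 1.125.

1.125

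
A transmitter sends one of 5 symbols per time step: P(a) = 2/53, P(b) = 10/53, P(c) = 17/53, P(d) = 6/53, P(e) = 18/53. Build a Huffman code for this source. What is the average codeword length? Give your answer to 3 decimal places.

2.151 bits/symbol

Repeatedly combine the two least-probable nodes; the expected code length is the sum of the merged weights.
merge 2/53 + 6/53 → 8/53
merge 8/53 + 10/53 → 18/53
merge 17/53 + 18/53 → 35/53
merge 18/53 + 35/53 → 1
L = 8/53 + 18/53 + 35/53 + 1 = 114/53 ≈ 2.151 bits/symbol.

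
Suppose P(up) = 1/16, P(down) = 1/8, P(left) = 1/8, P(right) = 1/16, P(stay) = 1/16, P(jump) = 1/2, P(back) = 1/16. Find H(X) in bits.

2.25 bits

Each probability is a power of 1/2, so log₂(1/p) is an integer.
H = Σ p·log₂(1/p) = 1/16·4 + 1/8·3 + 1/8·3 + 1/16·4 + 1/16·4 + 1/2·1 + 1/16·4 = 2.25 bits.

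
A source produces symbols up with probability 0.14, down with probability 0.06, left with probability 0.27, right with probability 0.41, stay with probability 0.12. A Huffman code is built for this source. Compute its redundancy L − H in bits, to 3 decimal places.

Entropy H = −Σ p log₂ p ≈ 2.0451 bits.
Huffman merges: 3/50+3/25→9/50; 7/50+9/50→8/25; 27/100+8/25→59/100; 41/100+59/100→1. L = 209/100 ≈ 2.0900.
L − H = 2.0900 − 2.0451 = 0.045 bits.

0.045 bits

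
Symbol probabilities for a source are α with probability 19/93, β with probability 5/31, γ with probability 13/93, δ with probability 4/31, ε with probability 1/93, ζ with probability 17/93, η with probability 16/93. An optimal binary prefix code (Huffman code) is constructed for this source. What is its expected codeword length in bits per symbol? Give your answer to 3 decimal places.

Repeatedly combine the two least-probable nodes; the expected code length is the sum of the merged weights.
merge 1/93 + 4/31 → 13/93
merge 13/93 + 13/93 → 26/93
merge 5/31 + 16/93 → 1/3
merge 17/93 + 19/93 → 12/31
merge 26/93 + 1/3 → 19/31
merge 12/31 + 19/31 → 1
L = 13/93 + 26/93 + 1/3 + 12/31 + 19/31 + 1 = 256/93 ≈ 2.753 bits/symbol.

2.753 bits/symbol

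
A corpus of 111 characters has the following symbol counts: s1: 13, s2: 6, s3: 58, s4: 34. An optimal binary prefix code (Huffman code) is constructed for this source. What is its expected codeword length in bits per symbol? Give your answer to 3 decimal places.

Probabilities are the counts divided by 111.
Repeatedly combine the two least-probable nodes; the expected code length is the sum of the merged weights.
merge 2/37 + 13/111 → 19/111
merge 19/111 + 34/111 → 53/111
merge 53/111 + 58/111 → 1
L = 19/111 + 53/111 + 1 = 61/37 ≈ 1.649 bits/symbol.

1.649 bits/symbol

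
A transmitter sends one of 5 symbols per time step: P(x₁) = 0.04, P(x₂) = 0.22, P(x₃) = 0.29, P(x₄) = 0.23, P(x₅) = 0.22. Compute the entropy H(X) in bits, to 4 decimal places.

2.1525 bits

H = −Σ pᵢ log₂ pᵢ.
−0.04·log₂(0.04) = 0.1858
−0.22·log₂(0.22) = 0.4806
−0.29·log₂(0.29) = 0.5179
−0.23·log₂(0.23) = 0.4877
−0.22·log₂(0.22) = 0.4806
Sum ≈ 2.1525 → 2.1525 bits.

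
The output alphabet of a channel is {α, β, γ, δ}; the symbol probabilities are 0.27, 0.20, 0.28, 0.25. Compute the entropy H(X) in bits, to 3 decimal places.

H = −Σ pᵢ log₂ pᵢ.
−0.27·log₂(0.27) = 0.5100
−0.20·log₂(0.20) = 0.4644
−0.28·log₂(0.28) = 0.5142
−0.25·log₂(0.25) = 0.5000
Sum ≈ 1.9886 → 1.989 bits.

1.989 bits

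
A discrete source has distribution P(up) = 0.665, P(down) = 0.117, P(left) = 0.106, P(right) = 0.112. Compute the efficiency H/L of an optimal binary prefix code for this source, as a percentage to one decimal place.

Entropy H = −Σ p log₂ p ≈ 1.4505 bits.
Huffman merges: 53/500+14/125→109/500; 117/1000+109/500→67/200; 67/200+133/200→1. L = 1553/1000 ≈ 1.5530.
Efficiency = H/L = 1.4505/1.5530 = 93.4%.

93.4%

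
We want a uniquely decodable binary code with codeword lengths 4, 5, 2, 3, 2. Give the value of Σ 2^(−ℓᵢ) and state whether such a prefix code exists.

0.71875; yes

With common denominator 2^5 = 32: Σ 2^(−ℓᵢ) = 2/32 + 1/32 + 8/32 + 4/32 + 8/32 = 23/32 = 0.71875.
Kraft's inequality requires Σ ≤ 1; here Σ = 0.71875 ≤ 1, so such a prefix code exists.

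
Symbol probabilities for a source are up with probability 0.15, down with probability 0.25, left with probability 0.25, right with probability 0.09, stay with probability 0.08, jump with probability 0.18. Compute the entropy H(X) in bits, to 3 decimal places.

H = −Σ pᵢ log₂ pᵢ.
−0.15·log₂(0.15) = 0.4105
−0.25·log₂(0.25) = 0.5000
−0.25·log₂(0.25) = 0.5000
−0.09·log₂(0.09) = 0.3127
−0.08·log₂(0.08) = 0.2915
−0.18·log₂(0.18) = 0.4453
Sum ≈ 2.4600 → 2.460 bits.

2.460 bits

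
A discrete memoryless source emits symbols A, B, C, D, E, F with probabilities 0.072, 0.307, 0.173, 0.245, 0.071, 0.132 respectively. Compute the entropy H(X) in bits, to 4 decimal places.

2.3879 bits

H = −Σ pᵢ log₂ pᵢ.
−0.072·log₂(0.072) = 0.2733
−0.307·log₂(0.307) = 0.5230
−0.173·log₂(0.173) = 0.4379
−0.245·log₂(0.245) = 0.4971
−0.071·log₂(0.071) = 0.2709
−0.132·log₂(0.132) = 0.3856
Sum ≈ 2.3879 → 2.3879 bits.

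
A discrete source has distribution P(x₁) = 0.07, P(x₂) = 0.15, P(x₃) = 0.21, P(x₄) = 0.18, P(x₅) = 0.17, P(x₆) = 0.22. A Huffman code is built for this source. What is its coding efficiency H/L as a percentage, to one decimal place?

Entropy H = −Σ p log₂ p ≈ 2.5124 bits.
Huffman merges: 7/100+3/20→11/50; 17/100+9/50→7/20; 21/100+11/50→43/100; 11/50+7/20→57/100; 43/100+57/100→1. L = 257/100 ≈ 2.5700.
Efficiency = H/L = 2.5124/2.5700 = 97.8%.

97.8%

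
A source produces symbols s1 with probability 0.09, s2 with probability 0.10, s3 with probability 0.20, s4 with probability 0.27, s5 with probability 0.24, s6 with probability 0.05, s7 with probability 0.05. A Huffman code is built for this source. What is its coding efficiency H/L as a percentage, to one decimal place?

98.7%

Entropy H = −Σ p log₂ p ≈ 2.5456 bits.
Huffman merges: 1/20+1/20→1/10; 9/100+1/10→19/100; 1/10+19/100→29/100; 1/5+6/25→11/25; 27/100+29/100→14/25; 11/25+14/25→1. L = 129/50 ≈ 2.5800.
Efficiency = H/L = 2.5456/2.5800 = 98.7%.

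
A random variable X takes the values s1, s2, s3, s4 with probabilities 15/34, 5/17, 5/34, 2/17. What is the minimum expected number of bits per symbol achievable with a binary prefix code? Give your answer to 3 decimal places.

1.824 bits/symbol

Repeatedly combine the two least-probable nodes; the expected code length is the sum of the merged weights.
merge 2/17 + 5/34 → 9/34
merge 9/34 + 5/17 → 19/34
merge 15/34 + 19/34 → 1
L = 9/34 + 19/34 + 1 = 31/17 ≈ 1.824 bits/symbol.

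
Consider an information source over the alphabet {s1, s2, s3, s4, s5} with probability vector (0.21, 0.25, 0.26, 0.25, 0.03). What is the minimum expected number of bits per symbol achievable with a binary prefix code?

Repeatedly combine the two least-probable nodes; the expected code length is the sum of the merged weights.
merge 3/100 + 21/100 → 6/25
merge 6/25 + 1/4 → 49/100
merge 1/4 + 13/50 → 51/100
merge 49/100 + 51/100 → 1
L = 6/25 + 49/100 + 51/100 + 1 = 56/25 = 2.24 bits/symbol.

2.24 bits/symbol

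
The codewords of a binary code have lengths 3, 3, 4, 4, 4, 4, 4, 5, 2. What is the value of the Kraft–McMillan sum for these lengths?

0.84375

With common denominator 2^5 = 32: Σ 2^(−ℓᵢ) = 4/32 + 4/32 + 2/32 + 2/32 + 2/32 + 2/32 + 2/32 + 1/32 + 8/32 = 27/32 = 0.84375.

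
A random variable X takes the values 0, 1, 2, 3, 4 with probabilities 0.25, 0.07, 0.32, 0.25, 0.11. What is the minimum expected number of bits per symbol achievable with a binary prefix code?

Repeatedly combine the two least-probable nodes; the expected code length is the sum of the merged weights.
merge 7/100 + 11/100 → 9/50
merge 9/50 + 1/4 → 43/100
merge 1/4 + 8/25 → 57/100
merge 43/100 + 57/100 → 1
L = 9/50 + 43/100 + 57/100 + 1 = 109/50 = 2.18 bits/symbol.

2.18 bits/symbol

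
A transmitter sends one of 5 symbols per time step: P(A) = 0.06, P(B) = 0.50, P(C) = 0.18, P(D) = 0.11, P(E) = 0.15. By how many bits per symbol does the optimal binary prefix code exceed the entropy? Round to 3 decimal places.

0.040 bits

Entropy H = −Σ p log₂ p ≈ 1.9497 bits.
Huffman merges: 3/50+11/100→17/100; 3/20+17/100→8/25; 9/50+8/25→1/2; 1/2+1/2→1. L = 199/100 ≈ 1.9900.
L − H = 1.9900 − 1.9497 = 0.040 bits.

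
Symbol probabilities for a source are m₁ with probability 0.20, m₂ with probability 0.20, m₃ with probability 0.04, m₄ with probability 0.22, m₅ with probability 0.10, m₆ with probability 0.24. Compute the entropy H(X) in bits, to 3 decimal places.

H = −Σ pᵢ log₂ pᵢ.
−0.20·log₂(0.20) = 0.4644
−0.20·log₂(0.20) = 0.4644
−0.04·log₂(0.04) = 0.1858
−0.22·log₂(0.22) = 0.4806
−0.10·log₂(0.10) = 0.3322
−0.24·log₂(0.24) = 0.4941
Sum ≈ 2.4214 → 2.421 bits.

2.421 bits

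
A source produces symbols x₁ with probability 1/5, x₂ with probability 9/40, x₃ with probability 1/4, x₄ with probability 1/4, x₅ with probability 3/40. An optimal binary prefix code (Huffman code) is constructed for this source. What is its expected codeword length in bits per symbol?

Repeatedly combine the two least-probable nodes; the expected code length is the sum of the merged weights.
merge 3/40 + 1/5 → 11/40
merge 9/40 + 1/4 → 19/40
merge 1/4 + 11/40 → 21/40
merge 19/40 + 21/40 → 1
L = 11/40 + 19/40 + 21/40 + 1 = 91/40 = 2.275 bits/symbol.

2.275 bits/symbol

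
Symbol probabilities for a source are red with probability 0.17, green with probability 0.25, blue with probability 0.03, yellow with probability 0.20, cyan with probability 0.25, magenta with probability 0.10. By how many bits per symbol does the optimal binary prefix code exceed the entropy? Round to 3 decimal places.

Entropy H = −Σ p log₂ p ≈ 2.3829 bits.
Huffman merges: 3/100+1/10→13/100; 13/100+17/100→3/10; 1/5+1/4→9/20; 1/4+3/10→11/20; 9/20+11/20→1. L = 243/100 ≈ 2.4300.
L − H = 2.4300 − 2.3829 = 0.047 bits.

0.047 bits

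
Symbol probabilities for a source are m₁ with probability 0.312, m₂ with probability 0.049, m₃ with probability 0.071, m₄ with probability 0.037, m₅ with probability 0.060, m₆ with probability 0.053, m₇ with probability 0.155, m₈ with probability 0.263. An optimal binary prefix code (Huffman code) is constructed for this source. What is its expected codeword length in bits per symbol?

2.624 bits/symbol

Repeatedly combine the two least-probable nodes; the expected code length is the sum of the merged weights.
merge 37/1000 + 49/1000 → 43/500
merge 53/1000 + 3/50 → 113/1000
merge 71/1000 + 43/500 → 157/1000
merge 113/1000 + 31/200 → 67/250
merge 157/1000 + 263/1000 → 21/50
merge 67/250 + 39/125 → 29/50
merge 21/50 + 29/50 → 1
L = 43/500 + 113/1000 + 157/1000 + 67/250 + 21/50 + 29/50 + 1 = 328/125 = 2.624 bits/symbol.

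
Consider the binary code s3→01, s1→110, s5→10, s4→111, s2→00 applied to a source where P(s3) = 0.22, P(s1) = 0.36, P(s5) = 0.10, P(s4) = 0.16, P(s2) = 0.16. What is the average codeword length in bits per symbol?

L̄ = Σ pᵢ·ℓᵢ = 0.22·2 + 0.36·3 + 0.10·2 + 0.16·3 + 0.16·2 = 2.52 bits/symbol.

2.52 bits/symbol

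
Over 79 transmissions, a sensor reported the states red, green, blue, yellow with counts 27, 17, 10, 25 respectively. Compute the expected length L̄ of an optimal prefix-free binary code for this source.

Probabilities are the counts divided by 79.
Repeatedly combine the two least-probable nodes; the expected code length is the sum of the merged weights.
merge 10/79 + 17/79 → 27/79
merge 25/79 + 27/79 → 52/79
merge 27/79 + 52/79 → 1
L = 27/79 + 52/79 + 1 = 2 bits/symbol.

2 bits/symbol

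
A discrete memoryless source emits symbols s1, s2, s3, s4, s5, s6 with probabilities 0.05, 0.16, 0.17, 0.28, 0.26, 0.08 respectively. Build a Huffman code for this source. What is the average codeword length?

Repeatedly combine the two least-probable nodes; the expected code length is the sum of the merged weights.
merge 1/20 + 2/25 → 13/100
merge 13/100 + 4/25 → 29/100
merge 17/100 + 13/50 → 43/100
merge 7/25 + 29/100 → 57/100
merge 43/100 + 57/100 → 1
L = 13/100 + 29/100 + 43/100 + 57/100 + 1 = 121/50 = 2.42 bits/symbol.

2.42 bits/symbol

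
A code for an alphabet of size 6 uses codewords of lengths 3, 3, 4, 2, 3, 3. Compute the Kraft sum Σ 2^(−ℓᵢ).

0.8125

With common denominator 2^4 = 16: Σ 2^(−ℓᵢ) = 2/16 + 2/16 + 1/16 + 4/16 + 2/16 + 2/16 = 13/16 = 0.8125.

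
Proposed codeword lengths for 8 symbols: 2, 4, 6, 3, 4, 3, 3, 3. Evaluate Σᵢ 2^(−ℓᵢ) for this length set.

0.890625

With common denominator 2^6 = 64: Σ 2^(−ℓᵢ) = 16/64 + 4/64 + 1/64 + 8/64 + 4/64 + 8/64 + 8/64 + 8/64 = 57/64 = 0.890625.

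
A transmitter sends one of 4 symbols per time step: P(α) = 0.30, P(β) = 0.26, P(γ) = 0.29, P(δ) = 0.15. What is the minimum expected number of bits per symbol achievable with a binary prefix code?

Repeatedly combine the two least-probable nodes; the expected code length is the sum of the merged weights.
merge 3/20 + 13/50 → 41/100
merge 29/100 + 3/10 → 59/100
merge 41/100 + 59/100 → 1
L = 41/100 + 59/100 + 1 = 2 bits/symbol.

2 bits/symbol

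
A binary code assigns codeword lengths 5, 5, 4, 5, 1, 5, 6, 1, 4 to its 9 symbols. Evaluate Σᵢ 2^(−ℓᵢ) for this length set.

With common denominator 2^6 = 64: Σ 2^(−ℓᵢ) = 2/64 + 2/64 + 4/64 + 2/64 + 32/64 + 2/64 + 1/64 + 32/64 + 4/64 = 81/64 = 1.265625.

1.265625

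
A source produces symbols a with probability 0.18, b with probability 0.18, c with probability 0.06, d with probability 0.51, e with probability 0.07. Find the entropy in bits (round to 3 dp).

1.898 bits

H = −Σ pᵢ log₂ pᵢ.
−0.18·log₂(0.18) = 0.4453
−0.18·log₂(0.18) = 0.4453
−0.06·log₂(0.06) = 0.2435
−0.51·log₂(0.51) = 0.4954
−0.07·log₂(0.07) = 0.2686
Sum ≈ 1.8981 → 1.898 bits.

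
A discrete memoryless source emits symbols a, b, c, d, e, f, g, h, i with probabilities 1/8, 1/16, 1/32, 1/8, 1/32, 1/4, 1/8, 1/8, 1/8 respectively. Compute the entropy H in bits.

Each probability is a power of 1/2, so log₂(1/p) is an integer.
H = Σ p·log₂(1/p) = 1/8·3 + 1/16·4 + 1/32·5 + 1/8·3 + 1/32·5 + 1/4·2 + 1/8·3 + 1/8·3 + 1/8·3 = 2.9375 bits.

2.9375 bits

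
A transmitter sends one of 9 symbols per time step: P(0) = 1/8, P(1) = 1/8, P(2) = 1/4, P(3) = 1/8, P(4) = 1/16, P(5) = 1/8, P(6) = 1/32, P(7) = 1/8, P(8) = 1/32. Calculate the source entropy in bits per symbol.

2.9375 bits

Each probability is a power of 1/2, so log₂(1/p) is an integer.
H = Σ p·log₂(1/p) = 1/8·3 + 1/8·3 + 1/4·2 + 1/8·3 + 1/16·4 + 1/8·3 + 1/32·5 + 1/8·3 + 1/32·5 = 2.9375 bits.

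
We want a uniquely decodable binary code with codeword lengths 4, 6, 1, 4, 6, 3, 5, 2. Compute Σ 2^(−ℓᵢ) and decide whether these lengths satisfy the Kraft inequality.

With common denominator 2^6 = 64: Σ 2^(−ℓᵢ) = 4/64 + 1/64 + 32/64 + 4/64 + 1/64 + 8/64 + 2/64 + 16/64 = 68/64 = 1.0625.
Kraft's inequality requires Σ ≤ 1; here Σ = 1.0625 > 1, so no such prefix code exists.

1.0625; no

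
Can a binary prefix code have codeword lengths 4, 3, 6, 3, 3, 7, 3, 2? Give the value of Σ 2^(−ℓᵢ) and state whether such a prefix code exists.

0.8359375; yes

With common denominator 2^7 = 128: Σ 2^(−ℓᵢ) = 8/128 + 16/128 + 2/128 + 16/128 + 16/128 + 1/128 + 16/128 + 32/128 = 107/128 = 0.8359375.
Kraft's inequality requires Σ ≤ 1; here Σ = 0.8359375 ≤ 1, so such a prefix code exists.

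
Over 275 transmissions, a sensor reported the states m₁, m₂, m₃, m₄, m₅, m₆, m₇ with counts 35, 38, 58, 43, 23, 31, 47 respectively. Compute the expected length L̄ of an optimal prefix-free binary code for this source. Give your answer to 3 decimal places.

2.789 bits/symbol

Probabilities are the counts divided by 275.
Repeatedly combine the two least-probable nodes; the expected code length is the sum of the merged weights.
merge 23/275 + 31/275 → 54/275
merge 7/55 + 38/275 → 73/275
merge 43/275 + 47/275 → 18/55
merge 54/275 + 58/275 → 112/275
merge 73/275 + 18/55 → 163/275
merge 112/275 + 163/275 → 1
L = 54/275 + 73/275 + 18/55 + 112/275 + 163/275 + 1 = 767/275 ≈ 2.789 bits/symbol.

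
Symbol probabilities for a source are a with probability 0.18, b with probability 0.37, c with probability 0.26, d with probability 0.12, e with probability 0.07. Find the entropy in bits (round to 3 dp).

H = −Σ pᵢ log₂ pᵢ.
−0.18·log₂(0.18) = 0.4453
−0.37·log₂(0.37) = 0.5307
−0.26·log₂(0.26) = 0.5053
−0.12·log₂(0.12) = 0.3671
−0.07·log₂(0.07) = 0.2686
Sum ≈ 2.1169 → 2.117 bits.

2.117 bits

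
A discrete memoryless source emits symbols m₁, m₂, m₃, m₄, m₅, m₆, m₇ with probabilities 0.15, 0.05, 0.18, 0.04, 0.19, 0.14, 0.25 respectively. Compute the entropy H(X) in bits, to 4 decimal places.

2.6100 bits

H = −Σ pᵢ log₂ pᵢ.
−0.15·log₂(0.15) = 0.4105
−0.05·log₂(0.05) = 0.2161
−0.18·log₂(0.18) = 0.4453
−0.04·log₂(0.04) = 0.1858
−0.19·log₂(0.19) = 0.4552
−0.14·log₂(0.14) = 0.3971
−0.25·log₂(0.25) = 0.5000
Sum ≈ 2.6100 → 2.6100 bits.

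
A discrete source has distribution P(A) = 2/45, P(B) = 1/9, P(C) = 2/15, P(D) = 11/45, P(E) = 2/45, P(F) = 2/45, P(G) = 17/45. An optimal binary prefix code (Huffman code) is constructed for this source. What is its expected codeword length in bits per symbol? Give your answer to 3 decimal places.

2.467 bits/symbol

Repeatedly combine the two least-probable nodes; the expected code length is the sum of the merged weights.
merge 2/45 + 2/45 → 4/45
merge 2/45 + 4/45 → 2/15
merge 1/9 + 2/15 → 11/45
merge 2/15 + 11/45 → 17/45
merge 11/45 + 17/45 → 28/45
merge 17/45 + 28/45 → 1
L = 4/45 + 2/15 + 11/45 + 17/45 + 28/45 + 1 = 37/15 ≈ 2.467 bits/symbol.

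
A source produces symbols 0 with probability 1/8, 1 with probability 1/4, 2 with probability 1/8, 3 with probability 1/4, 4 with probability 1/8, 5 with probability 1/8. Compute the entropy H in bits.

Each probability is a power of 1/2, so log₂(1/p) is an integer.
H = Σ p·log₂(1/p) = 1/8·3 + 1/4·2 + 1/8·3 + 1/4·2 + 1/8·3 + 1/8·3 = 2.5 bits.

2.5 bits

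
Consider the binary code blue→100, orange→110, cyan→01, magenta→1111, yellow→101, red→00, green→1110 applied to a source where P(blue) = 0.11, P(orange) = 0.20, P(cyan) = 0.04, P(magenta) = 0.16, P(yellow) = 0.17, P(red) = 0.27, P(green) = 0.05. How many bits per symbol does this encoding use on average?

L̄ = Σ pᵢ·ℓᵢ = 0.11·3 + 0.20·3 + 0.04·2 + 0.16·4 + 0.17·3 + 0.27·2 + 0.05·4 = 2.9 bits/symbol.

2.9 bits/symbol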